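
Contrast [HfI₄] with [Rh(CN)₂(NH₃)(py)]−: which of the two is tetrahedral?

[HfI₄]

For [HfI₄]: Each iodide is −1; balancing the 0 overall charge requires Hf(IV). Hf sits in group 4, so the d-electron count is 4 − 4 = 0. A d⁰ ion has no crystal-field stabilisation preference between square planar and tetrahedral, so four ligands adopt the sterically favoured tetrahedral geometry. → tetrahedral.
For [Rh(CN)₂(NH₃)(py)]−: Each cyanide is −1; ammonia is neutral; pyridine is neutral; balancing the −1 overall charge requires Rh(I). Group 9 minus oxidation state 1 gives a d⁸ configuration. A 4d d⁸ ion has a large crystal-field splitting; square planar leaves the high-energy d_{x²−y²} orbital empty and maximises CFSE. → square planar.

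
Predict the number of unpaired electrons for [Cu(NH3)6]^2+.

Ammonia is neutral; balancing the +2 overall charge requires Cu(II).
Cu sits in group 11, so the d-electron count is 11 − 2 = 9.
In an octahedral field the d⁹ configuration is t₂g⁶e_g³ (only one arrangement possible), giving 1 unpaired electron.

1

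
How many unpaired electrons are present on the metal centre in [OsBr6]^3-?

Ligand charges: each bromide is −1. With an overall charge of −3 the osmium centre must be in the +3 oxidation state.
Osmium is a group-8 element; Os(III) is therefore d⁵.
The spin state decides the count: a 5d ion has a large Δₒ and is invariably low-spin.
An octahedral low-spin d⁵ ion is t₂g⁵e_g⁰, giving 1 unpaired electron.

1 unpaired electron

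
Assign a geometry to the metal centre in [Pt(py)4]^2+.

square planar

Pyridine is neutral; balancing the +2 overall charge requires Pt(II).
Pt sits in group 10, so the d-electron count is 10 − 2 = 8.
Coordination number: 4.
A 5d d⁸ ion has a large crystal-field splitting; square planar leaves the high-energy d_{x²−y²} orbital empty and maximises CFSE.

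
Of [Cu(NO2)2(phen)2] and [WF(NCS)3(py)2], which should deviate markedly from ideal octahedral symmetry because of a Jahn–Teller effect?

[Cu(NO2)2(phen)2]: Ligand charges: each nitro (N-bound nitrite) is −1; 1,10-phenanthroline is neutral. With an overall charge of 0 the copper centre must be in the +2 oxidation state. Cu sits in group 11, so the d-electron count is 11 − 2 = 9. The t₂g⁶e_g³ configuration has an unevenly filled e_g set; the Jahn–Teller theorem predicts a tetragonal distortion (typically axial elongation) to lift the degeneracy.
[WF(NCS)3(py)2]: Ligand charges: each fluoride is −1; each isothiocyanate is −1; pyridine is neutral. With an overall charge of 0 the tungsten centre must be in the +4 oxidation state. W sits in group 6, so the d-electron count is 6 − 4 = 2. The d² configuration leaves the e_g set evenly filled (or empty) — no strong Jahn–Teller driving force.

[Cu(NO2)2(phen)2]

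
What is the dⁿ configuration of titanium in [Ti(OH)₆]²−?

d⁰

Each hydroxide is −1; balancing the −2 overall charge requires Ti(IV).
Group 4 minus oxidation state 4 gives a d⁰ configuration.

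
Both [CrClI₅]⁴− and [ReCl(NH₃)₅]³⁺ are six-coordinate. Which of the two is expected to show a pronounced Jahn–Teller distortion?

[CrClI₅]⁴−: Ligand charges: each chloride is −1; each iodide is −1. With an overall charge of −4 the chromium centre must be in the +2 oxidation state. Chromium is a group-6 element; Cr(II) is therefore d⁴. Chloride and iodide are weak-field ligands for a first-row metal, so the complex is high-spin. The t₂g³e_g¹ (high-spin) configuration has an unevenly filled e_g set; the Jahn–Teller theorem predicts a tetragonal distortion (typically axial elongation) to lift the degeneracy.
[ReCl(NH₃)₅]³⁺: Ligand charges: each chloride is −1; ammonia is neutral. With an overall charge of +3 the rhenium centre must be in the +4 oxidation state. Group 7 minus oxidation state 4 gives a d³ configuration. The d³ configuration leaves the e_g set evenly filled (or empty) — no strong Jahn–Teller driving force.

[CrClI₅]⁴−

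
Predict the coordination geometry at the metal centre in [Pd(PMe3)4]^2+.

square planar

Trimethylphosphine is neutral; balancing the +2 overall charge requires Pd(II).
Palladium is a group-10 element; Pd(II) is therefore d⁸.
Coordination number: 4.
A 4d d⁸ ion has a large crystal-field splitting; square planar leaves the high-energy d_{x²−y²} orbital empty and maximises CFSE.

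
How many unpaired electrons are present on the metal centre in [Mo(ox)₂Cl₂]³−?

3 unpaired electrons

Each oxalate is −2; each chloride is −1; balancing the −3 overall charge requires Mo(III).
Group 6 minus oxidation state 3 gives a d³ configuration.
Counting donor atoms: 2×oxalate (bidentate) → 4 donors; 2×chloride (monodentate) → 2 donors. Coordination number = 6.
In an octahedral field the d³ configuration is t₂g³e_g⁰ (only one arrangement possible), giving 3 unpaired electrons.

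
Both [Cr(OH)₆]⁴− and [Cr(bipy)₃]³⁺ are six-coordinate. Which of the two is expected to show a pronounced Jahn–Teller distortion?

[Cr(OH)₆]⁴−: Ligand charges: each hydroxide is −1. With an overall charge of −4 the chromium centre must be in the +2 oxidation state. Group 6 minus oxidation state 2 gives a d⁴ configuration. Hydroxide is a weak-field ligand for a first-row metal, so the complex is high-spin. The t₂g³e_g¹ (high-spin) configuration has an unevenly filled e_g set; the Jahn–Teller theorem predicts a tetragonal distortion (typically axial elongation) to lift the degeneracy.
[Cr(bipy)₃]³⁺: Summing ligand charges against the +3 overall charge gives an oxidation state of +3 for chromium. Chromium is a group-6 element; Cr(III) is therefore d³. The d³ configuration leaves the e_g set evenly filled (or empty) — no strong Jahn–Teller driving force.

[Cr(OH)₆]⁴−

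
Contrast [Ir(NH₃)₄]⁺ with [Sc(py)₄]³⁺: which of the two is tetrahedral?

For [Ir(NH₃)₄]⁺: Summing ligand charges against the +1 overall charge gives an oxidation state of +1 for iridium. Group 9 minus oxidation state 1 gives a d⁸ configuration. A 5d d⁸ ion has a large crystal-field splitting; square planar leaves the high-energy d_{x²−y²} orbital empty and maximises CFSE. → square planar.
For [Sc(py)₄]³⁺: Pyridine is neutral; balancing the +3 overall charge requires Sc(III). Scandium is a group-3 element; Sc(III) is therefore d⁰. A d⁰ ion has no crystal-field stabilisation preference between square planar and tetrahedral, so four ligands adopt the sterically favoured tetrahedral geometry. → tetrahedral.

[Sc(py)₄]³⁺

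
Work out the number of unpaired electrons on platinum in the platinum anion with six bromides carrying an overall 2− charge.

Ligand charges: each bromide is −1. With an overall charge of −2 the platinum centre must be in the +4 oxidation state.
Group 10 minus oxidation state 4 gives a d⁶ configuration.
The spin state decides the count: a 5d ion has a large Δₒ and is invariably low-spin.
An octahedral low-spin d⁶ ion is t₂g⁶e_g⁰, giving 0 unpaired electrons.

0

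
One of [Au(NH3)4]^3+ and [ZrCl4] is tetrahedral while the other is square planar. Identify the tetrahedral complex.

For [Au(NH3)4]^3+: Summing ligand charges against the +3 overall charge gives an oxidation state of +3 for gold. Au sits in group 11, so the d-electron count is 11 − 3 = 8. A 5d d⁸ ion has a large crystal-field splitting; square planar leaves the high-energy d_{x²−y²} orbital empty and maximises CFSE. → square planar.
For [ZrCl4]: Ligand charges: each chloride is −1. With an overall charge of 0 the zirconium centre must be in the +4 oxidation state. Zr sits in group 4, so the d-electron count is 4 − 4 = 0. A d⁰ ion has no crystal-field stabilisation preference between square planar and tetrahedral, so four ligands adopt the sterically favoured tetrahedral geometry. → tetrahedral.

[ZrCl4]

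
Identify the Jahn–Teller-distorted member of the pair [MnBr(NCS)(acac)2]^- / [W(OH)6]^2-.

[MnBr(NCS)(acac)2]^-

[MnBr(NCS)(acac)2]^-: Summing ligand charges against the −1 overall charge gives an oxidation state of +3 for manganese. Group 7 minus oxidation state 3 gives a d⁴ configuration. Acetylacetonate, bromide, and isothiocyanate are weak-field ligands for a first-row metal, so the complex is high-spin. The t₂g³e_g¹ (high-spin) configuration has an unevenly filled e_g set; the Jahn–Teller theorem predicts a tetragonal distortion (typically axial elongation) to lift the degeneracy.
[W(OH)6]^2-: Each hydroxide is −1; balancing the −2 overall charge requires W(IV). W sits in group 6, so the d-electron count is 6 − 4 = 2. The d² configuration leaves the e_g set evenly filled (or empty) — no strong Jahn–Teller driving force.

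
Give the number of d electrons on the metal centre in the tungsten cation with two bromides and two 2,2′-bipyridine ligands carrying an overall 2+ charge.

Each bromide is −1; 2,2′-bipyridine is neutral; balancing the +2 overall charge requires W(IV).
Group 6 minus oxidation state 4 gives a d² configuration.

d²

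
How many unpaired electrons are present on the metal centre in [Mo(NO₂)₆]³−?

3 unpaired electrons

Each nitro (N-bound nitrite) is −1; balancing the −3 overall charge requires Mo(III).
Group 6 minus oxidation state 3 gives a d³ configuration.
In an octahedral field the d³ configuration is t₂g³e_g⁰ (only one arrangement possible), giving 3 unpaired electrons.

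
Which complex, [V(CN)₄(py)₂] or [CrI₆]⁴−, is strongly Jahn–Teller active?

[V(CN)₄(py)₂]: Each cyanide is −1; pyridine is neutral; balancing the 0 overall charge requires V(IV). V sits in group 5, so the d-electron count is 5 − 4 = 1. The d¹ configuration leaves the e_g set evenly filled (or empty) — no strong Jahn–Teller driving force.
[CrI₆]⁴−: Summing ligand charges against the −4 overall charge gives an oxidation state of +2 for chromium. Group 6 minus oxidation state 2 gives a d⁴ configuration. Iodide is a weak-field ligand for a first-row metal, so the complex is high-spin. The t₂g³e_g¹ (high-spin) configuration has an unevenly filled e_g set; the Jahn–Teller theorem predicts a tetragonal distortion (typically axial elongation) to lift the degeneracy.

[CrI₆]⁴−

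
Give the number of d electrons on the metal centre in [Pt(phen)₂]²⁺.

d⁸

1,10-phenanthroline is neutral; balancing the +2 overall charge requires Pt(II).
Pt sits in group 10, so the d-electron count is 10 − 2 = 8.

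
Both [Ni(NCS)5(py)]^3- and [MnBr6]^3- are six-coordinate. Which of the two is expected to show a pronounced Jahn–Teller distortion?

[MnBr6]^3-

[Ni(NCS)5(py)]^3-: Each isothiocyanate is −1; pyridine is neutral; balancing the −3 overall charge requires Ni(II). Group 10 minus oxidation state 2 gives a d⁸ configuration. The d⁸ configuration leaves the e_g set evenly filled (or empty) — no strong Jahn–Teller driving force.
[MnBr6]^3-: Summing ligand charges against the −3 overall charge gives an oxidation state of +3 for manganese. Manganese is a group-7 element; Mn(III) is therefore d⁴. Bromide is a weak-field ligand for a first-row metal, so the complex is high-spin. The t₂g³e_g¹ (high-spin) configuration has an unevenly filled e_g set; the Jahn–Teller theorem predicts a tetragonal distortion (typically axial elongation) to lift the degeneracy.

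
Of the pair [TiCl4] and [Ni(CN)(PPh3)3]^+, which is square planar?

[Ni(CN)(PPh3)3]^+

For [TiCl4]: Ligand charges: each chloride is −1. With an overall charge of 0 the titanium centre must be in the +4 oxidation state. Ti sits in group 4, so the d-electron count is 4 − 4 = 0. A d⁰ ion has no crystal-field stabilisation preference between square planar and tetrahedral, so four ligands adopt the sterically favoured tetrahedral geometry. → tetrahedral.
For [Ni(CN)(PPh3)3]^+: Ligand charges: each cyanide is −1; triphenylphosphine is neutral. With an overall charge of +1 the nickel centre must be in the +2 oxidation state. Ni sits in group 10, so the d-electron count is 10 − 2 = 8. Cyanide and triphenylphosphine are strong-field ligands (high in the spectrochemical series). A 3d d⁸ ion with strong-field ligands gains enough CFSE to favour square planar over tetrahedral. → square planar.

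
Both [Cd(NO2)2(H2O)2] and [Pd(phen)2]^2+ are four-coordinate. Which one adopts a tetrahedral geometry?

For [Cd(NO2)2(H2O)2]: Ligand charges: each nitro (N-bound nitrite) is −1; water is neutral. With an overall charge of 0 the cadmium centre must be in the +2 oxidation state. Cadmium is a group-12 element; Cd(II) is therefore d¹⁰. A d¹⁰ ion has no crystal-field stabilisation preference between square planar and tetrahedral, so four ligands adopt the sterically favoured tetrahedral geometry. → tetrahedral.
For [Pd(phen)2]^2+: 1,10-phenanthroline is neutral; balancing the +2 overall charge requires Pd(II). Pd sits in group 10, so the d-electron count is 10 − 2 = 8. A 4d d⁸ ion has a large crystal-field splitting; square planar leaves the high-energy d_{x²−y²} orbital empty and maximises CFSE. → square planar.

[Cd(NO2)2(H2O)2]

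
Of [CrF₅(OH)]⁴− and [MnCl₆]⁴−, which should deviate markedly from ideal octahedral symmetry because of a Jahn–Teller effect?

[CrF₅(OH)]⁴−

[CrF₅(OH)]⁴−: Ligand charges: each fluoride is −1; each hydroxide is −1. With an overall charge of −4 the chromium centre must be in the +2 oxidation state. Group 6 minus oxidation state 2 gives a d⁴ configuration. Fluoride and hydroxide are weak-field ligands for a first-row metal, so the complex is high-spin. The t₂g³e_g¹ (high-spin) configuration has an unevenly filled e_g set; the Jahn–Teller theorem predicts a tetragonal distortion (typically axial elongation) to lift the degeneracy.
[MnCl₆]⁴−: Summing ligand charges against the −4 overall charge gives an oxidation state of +2 for manganese. Group 7 minus oxidation state 2 gives a d⁵ configuration. Chloride is a weak-field ligand for a first-row metal, so the complex is high-spin. The d⁵ configuration leaves the e_g set evenly filled (or empty) — no strong Jahn–Teller driving force.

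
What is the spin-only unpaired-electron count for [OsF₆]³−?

1 unpaired electron

Summing ligand charges against the −3 overall charge gives an oxidation state of +3 for osmium.
Group 8 minus oxidation state 3 gives a d⁵ configuration.
The spin state decides the count: a 5d ion has a large Δₒ and is invariably low-spin.
An octahedral low-spin d⁵ ion is t₂g⁵e_g⁰, giving 1 unpaired electron.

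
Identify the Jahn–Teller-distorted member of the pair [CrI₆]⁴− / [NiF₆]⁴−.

[CrI₆]⁴−

[CrI₆]⁴−: Summing ligand charges against the −4 overall charge gives an oxidation state of +2 for chromium. Group 6 minus oxidation state 2 gives a d⁴ configuration. Iodide is a weak-field ligand for a first-row metal, so the complex is high-spin. The t₂g³e_g¹ (high-spin) configuration has an unevenly filled e_g set; the Jahn–Teller theorem predicts a tetragonal distortion (typically axial elongation) to lift the degeneracy.
[NiF₆]⁴−: Ligand charges: each fluoride is −1. With an overall charge of −4 the nickel centre must be in the +2 oxidation state. Ni sits in group 10, so the d-electron count is 10 − 2 = 8. The d⁸ configuration leaves the e_g set evenly filled (or empty) — no strong Jahn–Teller driving force.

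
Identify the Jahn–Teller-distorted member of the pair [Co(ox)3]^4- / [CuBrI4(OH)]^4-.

[CuBrI4(OH)]^4-

[Co(ox)3]^4-: Ligand charges: each oxalate is −2. With an overall charge of −4 the cobalt centre must be in the +2 oxidation state. Co sits in group 9, so the d-electron count is 9 − 2 = 7. Oxalate is a weak-field ligand for a first-row metal, so the complex is high-spin. The d⁷ configuration leaves the e_g set evenly filled (or empty) — no strong Jahn–Teller driving force.
[CuBrI4(OH)]^4-: Ligand charges: each bromide is −1; each iodide is −1; each hydroxide is −1. With an overall charge of −4 the copper centre must be in the +2 oxidation state. Cu sits in group 11, so the d-electron count is 11 − 2 = 9. The t₂g⁶e_g³ configuration has an unevenly filled e_g set; the Jahn–Teller theorem predicts a tetragonal distortion (typically axial elongation) to lift the degeneracy.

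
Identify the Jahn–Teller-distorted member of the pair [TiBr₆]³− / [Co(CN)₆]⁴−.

[TiBr₆]³−: Each bromide is −1; balancing the −3 overall charge requires Ti(III). Group 4 minus oxidation state 3 gives a d¹ configuration. The d¹ configuration leaves the e_g set evenly filled (or empty) — no strong Jahn–Teller driving force.
[Co(CN)₆]⁴−: Ligand charges: each cyanide is −1. With an overall charge of −4 the cobalt centre must be in the +2 oxidation state. Group 9 minus oxidation state 2 gives a d⁷ configuration. Cyanide is a strong-field ligand (high in the spectrochemical series) for a first-row metal, so the complex is low-spin. The t₂g⁶e_g¹ (low-spin) configuration has an unevenly filled e_g set; the Jahn–Teller theorem predicts a tetragonal distortion (typically axial elongation) to lift the degeneracy.

[Co(CN)₆]⁴−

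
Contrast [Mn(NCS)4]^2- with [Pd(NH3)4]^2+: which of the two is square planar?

[Pd(NH3)4]^2+

For [Mn(NCS)4]^2-: Summing ligand charges against the −2 overall charge gives an oxidation state of +2 for manganese. Group 7 minus oxidation state 2 gives a d⁵ configuration. A high-spin d⁵ ion has zero CFSE in either geometry, so four ligands adopt the sterically favoured tetrahedral geometry. → tetrahedral.
For [Pd(NH3)4]^2+: Ammonia is neutral; balancing the +2 overall charge requires Pd(II). Group 10 minus oxidation state 2 gives a d⁸ configuration. A 4d d⁸ ion has a large crystal-field splitting; square planar leaves the high-energy d_{x²−y²} orbital empty and maximises CFSE. → square planar.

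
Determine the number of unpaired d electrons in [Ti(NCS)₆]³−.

1

Ligand charges: each isothiocyanate is −1. With an overall charge of −3 the titanium centre must be in the +3 oxidation state.
Titanium is a group-4 element; Ti(III) is therefore d¹.
In an octahedral field the d¹ configuration is t₂g¹e_g⁰ (only one arrangement possible), giving 1 unpaired electron.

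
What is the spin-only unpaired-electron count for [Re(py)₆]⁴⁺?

3

Summing ligand charges against the +4 overall charge gives an oxidation state of +4 for rhenium.
Rhenium is a group-7 element; Re(IV) is therefore d³.
In an octahedral field the d³ configuration is t₂g³e_g⁰ (only one arrangement possible), giving 3 unpaired electrons.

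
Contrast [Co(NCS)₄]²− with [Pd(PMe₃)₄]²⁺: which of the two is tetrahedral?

For [Co(NCS)₄]²−: Each isothiocyanate is −1; balancing the −2 overall charge requires Co(II). Group 9 minus oxidation state 2 gives a d⁷ configuration. For a high-spin 3d d⁷ ion with weak-field ligands the small Δₜ gives little square-planar CFSE advantage, so four ligands adopt the sterically favoured tetrahedral geometry. → tetrahedral.
For [Pd(PMe₃)₄]²⁺: Summing ligand charges against the +2 overall charge gives an oxidation state of +2 for palladium. Group 10 minus oxidation state 2 gives a d⁸ configuration. A 4d d⁸ ion has a large crystal-field splitting; square planar leaves the high-energy d_{x²−y²} orbital empty and maximises CFSE. → square planar.

[Co(NCS)₄]²−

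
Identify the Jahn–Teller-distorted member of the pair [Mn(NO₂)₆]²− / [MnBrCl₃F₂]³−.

[Mn(NO₂)₆]²−: Each nitro (N-bound nitrite) is −1; balancing the −2 overall charge requires Mn(IV). Mn sits in group 7, so the d-electron count is 7 − 4 = 3. The d³ configuration leaves the e_g set evenly filled (or empty) — no strong Jahn–Teller driving force.
[MnBrCl₃F₂]³−: Summing ligand charges against the −3 overall charge gives an oxidation state of +3 for manganese. Group 7 minus oxidation state 3 gives a d⁴ configuration. Bromide, chloride, and fluoride are weak-field ligands for a first-row metal, so the complex is high-spin. The t₂g³e_g¹ (high-spin) configuration has an unevenly filled e_g set; the Jahn–Teller theorem predicts a tetragonal distortion (typically axial elongation) to lift the degeneracy.

[MnBrCl₃F₂]³−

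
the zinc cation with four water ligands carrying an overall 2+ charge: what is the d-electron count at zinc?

Summing ligand charges against the +2 overall charge gives an oxidation state of +2 for zinc.
Zn sits in group 12, so the d-electron count is 12 − 2 = 10.

d¹⁰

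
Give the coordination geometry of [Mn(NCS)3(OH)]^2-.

tetrahedral

Summing ligand charges against the −2 overall charge gives an oxidation state of +2 for manganese.
Manganese is a group-7 element; Mn(II) is therefore d⁵.
With 4 monodentate ligands the coordination number is 4.
Hydroxide and isothiocyanate are weak-field ligands.
A high-spin d⁵ ion has zero CFSE in either geometry, so four ligands adopt the sterically favoured tetrahedral geometry.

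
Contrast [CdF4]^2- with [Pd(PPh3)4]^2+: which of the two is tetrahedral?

[CdF4]^2-

For [CdF4]^2-: Each fluoride is −1; balancing the −2 overall charge requires Cd(II). Cd sits in group 12, so the d-electron count is 12 − 2 = 10. A d¹⁰ ion has no crystal-field stabilisation preference between square planar and tetrahedral, so four ligands adopt the sterically favoured tetrahedral geometry. → tetrahedral.
For [Pd(PPh3)4]^2+: Summing ligand charges against the +2 overall charge gives an oxidation state of +2 for palladium. Palladium is a group-10 element; Pd(II) is therefore d⁸. A 4d d⁸ ion has a large crystal-field splitting; square planar leaves the high-energy d_{x²−y²} orbital empty and maximises CFSE. → square planar.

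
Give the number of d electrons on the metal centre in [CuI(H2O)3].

d10

Summing ligand charges against the 0 overall charge gives an oxidation state of +1 for copper.
Group 11 minus oxidation state 1 gives a d¹⁰ configuration.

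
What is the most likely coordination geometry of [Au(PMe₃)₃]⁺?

trigonal planar

Summing ligand charges against the +1 overall charge gives an oxidation state of +1 for gold.
Au sits in group 11, so the d-electron count is 11 − 1 = 10.
Coordination number: 3.
Three ligands around a d¹⁰ centre minimise repulsion in a trigonal-planar arrangement.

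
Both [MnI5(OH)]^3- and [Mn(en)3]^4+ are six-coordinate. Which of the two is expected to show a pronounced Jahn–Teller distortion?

[MnI5(OH)]^3-: Summing ligand charges against the −3 overall charge gives an oxidation state of +3 for manganese. Mn sits in group 7, so the d-electron count is 7 − 3 = 4. Hydroxide and iodide are weak-field ligands for a first-row metal, so the complex is high-spin. The t₂g³e_g¹ (high-spin) configuration has an unevenly filled e_g set; the Jahn–Teller theorem predicts a tetragonal distortion (typically axial elongation) to lift the degeneracy.
[Mn(en)3]^4+: Ligand charges: ethylenediamine is neutral. With an overall charge of +4 the manganese centre must be in the +4 oxidation state. Manganese is a group-7 element; Mn(IV) is therefore d³. The d³ configuration leaves the e_g set evenly filled (or empty) — no strong Jahn–Teller driving force.

[MnI5(OH)]^3-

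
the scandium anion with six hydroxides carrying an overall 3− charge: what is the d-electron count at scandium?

Ligand charges: each hydroxide is −1. With an overall charge of −3 the scandium centre must be in the +3 oxidation state.
Sc sits in group 3, so the d-electron count is 3 − 3 = 0.

d0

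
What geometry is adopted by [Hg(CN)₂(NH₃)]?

trigonal planar

Summing ligand charges against the 0 overall charge gives an oxidation state of +2 for mercury.
Hg sits in group 12, so the d-electron count is 12 − 2 = 10.
Coordination number: 3.
Three ligands around a d¹⁰ centre minimise repulsion in a trigonal-planar arrangement.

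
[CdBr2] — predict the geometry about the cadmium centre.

linear

Ligand charges: each bromide is −1. With an overall charge of 0 the cadmium centre must be in the +2 oxidation state.
Cadmium is a group-12 element; Cd(II) is therefore d¹⁰.
With 2 monodentate ligands the coordination number is 2.
A d¹⁰ ion with only two ligands adopts a linear arrangement (sp hybridisation; no CFSE preference).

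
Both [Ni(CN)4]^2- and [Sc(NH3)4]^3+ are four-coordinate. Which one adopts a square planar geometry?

For [Ni(CN)4]^2-: Each cyanide is −1; balancing the −2 overall charge requires Ni(II). Ni sits in group 10, so the d-electron count is 10 − 2 = 8. Cyanide is a strong-field ligand (high in the spectrochemical series). A 3d d⁸ ion with strong-field ligands gains enough CFSE to favour square planar over tetrahedral. → square planar.
For [Sc(NH3)4]^3+: Summing ligand charges against the +3 overall charge gives an oxidation state of +3 for scandium. Sc sits in group 3, so the d-electron count is 3 − 3 = 0. A d⁰ ion has no crystal-field stabilisation preference between square planar and tetrahedral, so four ligands adopt the sterically favoured tetrahedral geometry. → tetrahedral.

[Ni(CN)4]^2-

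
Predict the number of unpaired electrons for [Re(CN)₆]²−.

Ligand charges: each cyanide is −1. With an overall charge of −2 the rhenium centre must be in the +4 oxidation state.
Group 7 minus oxidation state 4 gives a d³ configuration.
In an octahedral field the d³ configuration is t₂g³e_g⁰ (only one arrangement possible), giving 3 unpaired electrons.

3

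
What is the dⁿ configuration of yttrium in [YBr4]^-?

d0

Summing ligand charges against the −1 overall charge gives an oxidation state of +3 for yttrium.
Yttrium is a group-3 element; Y(III) is therefore d⁰.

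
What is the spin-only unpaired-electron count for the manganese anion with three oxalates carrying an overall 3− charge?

4 unpaired electrons

Ligand charges: each oxalate is −2. With an overall charge of −3 the manganese centre must be in the +3 oxidation state.
Mn sits in group 7, so the d-electron count is 7 − 3 = 4.
Counting donor atoms: 3×oxalate (bidentate) → 6 donors. Coordination number = 6.
The spin state decides the count: Oxalate is a weak-field ligand for a first-row metal, so the complex is high-spin.
An octahedral high-spin d⁴ ion is t₂g³e_g¹, giving 4 unpaired electrons.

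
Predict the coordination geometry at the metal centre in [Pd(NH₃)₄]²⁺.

square planar

Ligand charges: ammonia is neutral. With an overall charge of +2 the palladium centre must be in the +2 oxidation state.
Pd sits in group 10, so the d-electron count is 10 − 2 = 8.
Coordination number: 4.
A 4d d⁸ ion has a large crystal-field splitting; square planar leaves the high-energy d_{x²−y²} orbital empty and maximises CFSE.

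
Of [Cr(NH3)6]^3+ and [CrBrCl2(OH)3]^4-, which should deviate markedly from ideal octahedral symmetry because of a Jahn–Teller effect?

[Cr(NH3)6]^3+: Ammonia is neutral; balancing the +3 overall charge requires Cr(III). Group 6 minus oxidation state 3 gives a d³ configuration. The d³ configuration leaves the e_g set evenly filled (or empty) — no strong Jahn–Teller driving force.
[CrBrCl2(OH)3]^4-: Each bromide is −1; each chloride is −1; each hydroxide is −1; balancing the −4 overall charge requires Cr(II). Chromium is a group-6 element; Cr(II) is therefore d⁴. Bromide, chloride, and hydroxide are weak-field ligands for a first-row metal, so the complex is high-spin. The t₂g³e_g¹ (high-spin) configuration has an unevenly filled e_g set; the Jahn–Teller theorem predicts a tetragonal distortion (typically axial elongation) to lift the degeneracy.

[CrBrCl2(OH)3]^4-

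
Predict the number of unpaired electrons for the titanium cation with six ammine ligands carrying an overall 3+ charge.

1

Summing ligand charges against the +3 overall charge gives an oxidation state of +3 for titanium.
Group 4 minus oxidation state 3 gives a d¹ configuration.
In an octahedral field the d¹ configuration is t₂g¹e_g⁰ (only one arrangement possible), giving 1 unpaired electron.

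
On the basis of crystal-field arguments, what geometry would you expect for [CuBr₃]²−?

trigonal planar

Ligand charges: each bromide is −1. With an overall charge of −2 the copper centre must be in the +1 oxidation state.
Group 11 minus oxidation state 1 gives a d¹⁰ configuration.
With 3 monodentate ligands the coordination number is 3.
Three ligands around a d¹⁰ centre minimise repulsion in a trigonal-planar arrangement.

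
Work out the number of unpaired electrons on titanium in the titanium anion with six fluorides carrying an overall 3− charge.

1 unpaired electron

Summing ligand charges against the −3 overall charge gives an oxidation state of +3 for titanium.
Titanium is a group-4 element; Ti(III) is therefore d¹.
In an octahedral field the d¹ configuration is t₂g¹e_g⁰ (only one arrangement possible), giving 1 unpaired electron.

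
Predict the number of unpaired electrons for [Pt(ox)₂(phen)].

0 unpaired electrons

Summing ligand charges against the 0 overall charge gives an oxidation state of +4 for platinum.
Pt sits in group 10, so the d-electron count is 10 − 4 = 6.
Counting donor atoms: 2×oxalate (bidentate) → 4 donors; 1×1,10-phenanthroline (bidentate) → 2 donors. Coordination number = 6.
The spin state decides the count: a 5d ion has a large Δₒ and is invariably low-spin.
An octahedral low-spin d⁶ ion is t₂g⁶e_g⁰, giving 0 unpaired electrons.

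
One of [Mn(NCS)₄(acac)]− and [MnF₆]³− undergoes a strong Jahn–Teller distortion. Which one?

[MnF₆]³−

[Mn(NCS)₄(acac)]−: Each isothiocyanate is −1; each acetylacetonate is −1; balancing the −1 overall charge requires Mn(IV). Manganese is a group-7 element; Mn(IV) is therefore d³. The d³ configuration leaves the e_g set evenly filled (or empty) — no strong Jahn–Teller driving force.
[MnF₆]³−: Each fluoride is −1; balancing the −3 overall charge requires Mn(III). Group 7 minus oxidation state 3 gives a d⁴ configuration. Fluoride is a weak-field ligand for a first-row metal, so the complex is high-spin. The t₂g³e_g¹ (high-spin) configuration has an unevenly filled e_g set; the Jahn–Teller theorem predicts a tetragonal distortion (typically axial elongation) to lift the degeneracy.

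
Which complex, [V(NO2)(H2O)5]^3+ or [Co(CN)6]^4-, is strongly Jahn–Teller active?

[V(NO2)(H2O)5]^3+: Summing ligand charges against the +3 overall charge gives an oxidation state of +4 for vanadium. V sits in group 5, so the d-electron count is 5 − 4 = 1. The d¹ configuration leaves the e_g set evenly filled (or empty) — no strong Jahn–Teller driving force.
[Co(CN)6]^4-: Each cyanide is −1; balancing the −4 overall charge requires Co(II). Group 9 minus oxidation state 2 gives a d⁷ configuration. Cyanide is a strong-field ligand (high in the spectrochemical series) for a first-row metal, so the complex is low-spin. The t₂g⁶e_g¹ (low-spin) configuration has an unevenly filled e_g set; the Jahn–Teller theorem predicts a tetragonal distortion (typically axial elongation) to lift the degeneracy.

[Co(CN)6]^4-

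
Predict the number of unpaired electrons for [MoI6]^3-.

3 unpaired electrons

Summing ligand charges against the −3 overall charge gives an oxidation state of +3 for molybdenum.
Group 6 minus oxidation state 3 gives a d³ configuration.
In an octahedral field the d³ configuration is t₂g³e_g⁰ (only one arrangement possible), giving 3 unpaired electrons.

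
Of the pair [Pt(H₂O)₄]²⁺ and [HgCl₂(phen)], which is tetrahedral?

[HgCl₂(phen)]

For [Pt(H₂O)₄]²⁺: Water is neutral; balancing the +2 overall charge requires Pt(II). Platinum is a group-10 element; Pt(II) is therefore d⁸. A 5d d⁸ ion has a large crystal-field splitting; square planar leaves the high-energy d_{x²−y²} orbital empty and maximises CFSE. → square planar.
For [HgCl₂(phen)]: Summing ligand charges against the 0 overall charge gives an oxidation state of +2 for mercury. Group 12 minus oxidation state 2 gives a d¹⁰ configuration. A d¹⁰ ion has no crystal-field stabilisation preference between square planar and tetrahedral, so four ligands adopt the sterically favoured tetrahedral geometry. → tetrahedral.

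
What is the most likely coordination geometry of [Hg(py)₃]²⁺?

trigonal planar

Ligand charges: pyridine is neutral. With an overall charge of +2 the mercury centre must be in the +2 oxidation state.
Group 12 minus oxidation state 2 gives a d¹⁰ configuration.
With 3 monodentate ligands the coordination number is 3.
Three ligands around a d¹⁰ centre minimise repulsion in a trigonal-planar arrangement.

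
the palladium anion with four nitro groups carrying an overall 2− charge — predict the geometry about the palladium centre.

Summing ligand charges against the −2 overall charge gives an oxidation state of +2 for palladium.
Palladium is a group-10 element; Pd(II) is therefore d⁸.
Coordination number: 4.
A 4d d⁸ ion has a large crystal-field splitting; square planar leaves the high-energy d_{x²−y²} orbital empty and maximises CFSE.

square planar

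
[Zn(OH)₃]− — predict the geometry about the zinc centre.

trigonal planar

Each hydroxide is −1; balancing the −1 overall charge requires Zn(II).
Group 12 minus oxidation state 2 gives a d¹⁰ configuration.
With 3 monodentate ligands the coordination number is 3.
Three ligands around a d¹⁰ centre minimise repulsion in a trigonal-planar arrangement.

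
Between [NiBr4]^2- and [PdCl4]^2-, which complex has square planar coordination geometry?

For [NiBr4]^2-: Summing ligand charges against the −2 overall charge gives an oxidation state of +2 for nickel. Ni sits in group 10, so the d-electron count is 10 − 2 = 8. Bromide is a weak-field ligand. With weak-field ligands the CFSE gain from square planar is small, so a 3d d⁸ ion takes the sterically preferred tetrahedral geometry. → tetrahedral.
For [PdCl4]^2-: Summing ligand charges against the −2 overall charge gives an oxidation state of +2 for palladium. Palladium is a group-10 element; Pd(II) is therefore d⁸. A 4d d⁸ ion has a large crystal-field splitting; square planar leaves the high-energy d_{x²−y²} orbital empty and maximises CFSE. → square planar.

[PdCl4]^2-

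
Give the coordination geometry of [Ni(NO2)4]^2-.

square planar

Ligand charges: each nitro (N-bound nitrite) is −1. With an overall charge of −2 the nickel centre must be in the +2 oxidation state.
Ni sits in group 10, so the d-electron count is 10 − 2 = 8.
With 4 monodentate ligands the coordination number is 4.
Nitro (N-bound nitrite) is a strong-field ligand (high in the spectrochemical series).
A 3d d⁸ ion with strong-field ligands gains enough CFSE to favour square planar over tetrahedral.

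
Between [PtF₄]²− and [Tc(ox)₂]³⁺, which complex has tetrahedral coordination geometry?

For [PtF₄]²−: Each fluoride is −1; balancing the −2 overall charge requires Pt(II). Platinum is a group-10 element; Pt(II) is therefore d⁸. A 5d d⁸ ion has a large crystal-field splitting; square planar leaves the high-energy d_{x²−y²} orbital empty and maximises CFSE. → square planar.
For [Tc(ox)₂]³⁺: Ligand charges: each oxalate is −2. With an overall charge of +3 the technetium centre must be in the +7 oxidation state. Technetium is a group-7 element; Tc(VII) is therefore d⁰. A d⁰ ion has no crystal-field stabilisation preference between square planar and tetrahedral, so four ligands adopt the sterically favoured tetrahedral geometry. → tetrahedral.

[Tc(ox)₂]³⁺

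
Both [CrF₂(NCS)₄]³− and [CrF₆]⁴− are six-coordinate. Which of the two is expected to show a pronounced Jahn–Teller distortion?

[CrF₂(NCS)₄]³−: Each fluoride is −1; each isothiocyanate is −1; balancing the −3 overall charge requires Cr(III). Chromium is a group-6 element; Cr(III) is therefore d³. The d³ configuration leaves the e_g set evenly filled (or empty) — no strong Jahn–Teller driving force.
[CrF₆]⁴−: Summing ligand charges against the −4 overall charge gives an oxidation state of +2 for chromium. Chromium is a group-6 element; Cr(II) is therefore d⁴. Fluoride is a weak-field ligand for a first-row metal, so the complex is high-spin. The t₂g³e_g¹ (high-spin) configuration has an unevenly filled e_g set; the Jahn–Teller theorem predicts a tetragonal distortion (typically axial elongation) to lift the degeneracy.

[CrF₆]⁴−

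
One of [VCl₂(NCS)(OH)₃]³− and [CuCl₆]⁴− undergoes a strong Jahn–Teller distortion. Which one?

[CuCl₆]⁴−

[VCl₂(NCS)(OH)₃]³−: Each chloride is −1; each isothiocyanate is −1; each hydroxide is −1; balancing the −3 overall charge requires V(III). Group 5 minus oxidation state 3 gives a d² configuration. The d² configuration leaves the e_g set evenly filled (or empty) — no strong Jahn–Teller driving force.
[CuCl₆]⁴−: Each chloride is −1; balancing the −4 overall charge requires Cu(II). Cu sits in group 11, so the d-electron count is 11 − 2 = 9. The t₂g⁶e_g³ configuration has an unevenly filled e_g set; the Jahn–Teller theorem predicts a tetragonal distortion (typically axial elongation) to lift the degeneracy.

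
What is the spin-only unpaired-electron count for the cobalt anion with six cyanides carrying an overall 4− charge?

Each cyanide is −1; balancing the −4 overall charge requires Co(II).
Co sits in group 9, so the d-electron count is 9 − 2 = 7.
The spin state decides the count: Cyanide is a strong-field ligand (high in the spectrochemical series) for a first-row metal, so the complex is low-spin.
An octahedral low-spin d⁷ ion is t₂g⁶e_g¹, giving 1 unpaired electron.

1 unpaired electron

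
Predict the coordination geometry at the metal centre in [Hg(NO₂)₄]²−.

tetrahedral

Summing ligand charges against the −2 overall charge gives an oxidation state of +2 for mercury.
Mercury is a group-12 element; Hg(II) is therefore d¹⁰.
Coordination number: 4.
A d¹⁰ ion has no crystal-field stabilisation preference between square planar and tetrahedral, so four ligands adopt the sterically favoured tetrahedral geometry.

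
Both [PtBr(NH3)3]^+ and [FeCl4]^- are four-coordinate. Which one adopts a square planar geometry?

For [PtBr(NH3)3]^+: Ligand charges: each bromide is −1; ammonia is neutral. With an overall charge of +1 the platinum centre must be in the +2 oxidation state. Platinum is a group-10 element; Pt(II) is therefore d⁸. A 5d d⁸ ion has a large crystal-field splitting; square planar leaves the high-energy d_{x²−y²} orbital empty and maximises CFSE. → square planar.
For [FeCl4]^-: Ligand charges: each chloride is −1. With an overall charge of −1 the iron centre must be in the +3 oxidation state. Group 8 minus oxidation state 3 gives a d⁵ configuration. A high-spin d⁵ ion has zero CFSE in either geometry, so four ligands adopt the sterically favoured tetrahedral geometry. → tetrahedral.

[PtBr(NH3)3]^+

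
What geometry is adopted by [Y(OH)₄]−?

tetrahedral

Ligand charges: each hydroxide is −1. With an overall charge of −1 the yttrium centre must be in the +3 oxidation state.
Y sits in group 3, so the d-electron count is 3 − 3 = 0.
Coordination number: 4.
A d⁰ ion has no crystal-field stabilisation preference between square planar and tetrahedral, so four ligands adopt the sterically favoured tetrahedral geometry.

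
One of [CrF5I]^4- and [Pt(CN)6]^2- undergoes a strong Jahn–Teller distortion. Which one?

[CrF5I]^4-: Ligand charges: each fluoride is −1; each iodide is −1. With an overall charge of −4 the chromium centre must be in the +2 oxidation state. Cr sits in group 6, so the d-electron count is 6 − 2 = 4. Fluoride and iodide are weak-field ligands for a first-row metal, so the complex is high-spin. The t₂g³e_g¹ (high-spin) configuration has an unevenly filled e_g set; the Jahn–Teller theorem predicts a tetragonal distortion (typically axial elongation) to lift the degeneracy.
[Pt(CN)6]^2-: Each cyanide is −1; balancing the −2 overall charge requires Pt(IV). Pt sits in group 10, so the d-electron count is 10 − 4 = 6. A 5d ion has a large Δₒ and is invariably low-spin. The d⁶ configuration leaves the e_g set evenly filled (or empty) — no strong Jahn–Teller driving force.

[CrF5I]^4-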